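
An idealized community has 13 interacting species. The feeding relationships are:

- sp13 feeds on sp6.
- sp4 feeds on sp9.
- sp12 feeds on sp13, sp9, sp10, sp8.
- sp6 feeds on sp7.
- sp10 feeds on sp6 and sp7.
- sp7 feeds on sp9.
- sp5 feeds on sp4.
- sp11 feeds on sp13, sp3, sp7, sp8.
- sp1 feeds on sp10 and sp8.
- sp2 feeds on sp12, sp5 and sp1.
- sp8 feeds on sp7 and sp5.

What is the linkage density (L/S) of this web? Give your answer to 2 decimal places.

There are L = 22 links among S = 13 species.
L/S = 22/13 = 1.6923 ≈ 1.69.

L/S = 1.69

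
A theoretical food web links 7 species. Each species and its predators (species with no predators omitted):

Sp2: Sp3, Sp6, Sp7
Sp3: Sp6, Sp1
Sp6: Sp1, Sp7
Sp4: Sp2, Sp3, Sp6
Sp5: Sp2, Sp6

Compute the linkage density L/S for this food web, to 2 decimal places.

There are L = 12 links among S = 7 species.
L/S = 12/7 = 1.7143 ≈ 1.71.

L/S = 1.71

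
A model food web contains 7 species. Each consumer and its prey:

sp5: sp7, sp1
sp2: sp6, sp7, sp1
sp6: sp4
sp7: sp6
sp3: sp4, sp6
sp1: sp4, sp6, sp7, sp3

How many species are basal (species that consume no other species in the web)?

1

Basal species (no prey listed): sp4.
Count: 1.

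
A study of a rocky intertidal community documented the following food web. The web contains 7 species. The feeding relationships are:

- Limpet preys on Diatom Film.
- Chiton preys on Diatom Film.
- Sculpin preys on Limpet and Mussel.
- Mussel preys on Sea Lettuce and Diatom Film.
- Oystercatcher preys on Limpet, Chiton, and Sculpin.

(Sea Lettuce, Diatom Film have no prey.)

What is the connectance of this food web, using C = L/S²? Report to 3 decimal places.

C = 0.184

The web has S = 7 species and L = 9 feeding links.
C = L / S² = 9 / 49 = 0.1837 ≈ 0.184.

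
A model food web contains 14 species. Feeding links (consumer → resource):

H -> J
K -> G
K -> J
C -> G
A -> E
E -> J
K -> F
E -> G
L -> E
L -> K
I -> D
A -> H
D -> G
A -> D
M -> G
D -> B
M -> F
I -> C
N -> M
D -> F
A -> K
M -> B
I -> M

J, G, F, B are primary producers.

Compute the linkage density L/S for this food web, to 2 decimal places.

There are L = 23 links among S = 14 species.
L/S = 23/14 = 1.6429 ≈ 1.64.

L/S = 1.64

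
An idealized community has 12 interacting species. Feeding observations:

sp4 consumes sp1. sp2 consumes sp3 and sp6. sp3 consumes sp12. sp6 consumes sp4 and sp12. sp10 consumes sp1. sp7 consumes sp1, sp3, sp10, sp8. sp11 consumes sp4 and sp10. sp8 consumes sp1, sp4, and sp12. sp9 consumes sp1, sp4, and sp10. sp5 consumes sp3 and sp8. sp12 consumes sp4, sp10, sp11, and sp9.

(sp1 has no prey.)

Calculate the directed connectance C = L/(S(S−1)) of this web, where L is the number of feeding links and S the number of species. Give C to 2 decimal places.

The web has S = 12 species and L = 25 feeding links.
C = L / (S(S−1)) = 25 / 132 = 0.1894 ≈ 0.19.

C = 0.19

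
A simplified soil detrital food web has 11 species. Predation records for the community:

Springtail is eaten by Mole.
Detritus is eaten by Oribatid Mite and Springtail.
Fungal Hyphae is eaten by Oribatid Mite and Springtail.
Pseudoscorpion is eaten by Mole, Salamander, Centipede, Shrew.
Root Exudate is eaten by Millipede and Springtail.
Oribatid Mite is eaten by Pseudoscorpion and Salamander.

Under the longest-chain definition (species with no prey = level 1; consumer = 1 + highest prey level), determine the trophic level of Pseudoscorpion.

Trophic level 3

Detritus has no prey (basal) → level 1.
Oribatid Mite eats Detritus (level 1); other prey at levels: Fungal Hyphae 1 → level 2.
Pseudoscorpion eats Oribatid Mite → level 3.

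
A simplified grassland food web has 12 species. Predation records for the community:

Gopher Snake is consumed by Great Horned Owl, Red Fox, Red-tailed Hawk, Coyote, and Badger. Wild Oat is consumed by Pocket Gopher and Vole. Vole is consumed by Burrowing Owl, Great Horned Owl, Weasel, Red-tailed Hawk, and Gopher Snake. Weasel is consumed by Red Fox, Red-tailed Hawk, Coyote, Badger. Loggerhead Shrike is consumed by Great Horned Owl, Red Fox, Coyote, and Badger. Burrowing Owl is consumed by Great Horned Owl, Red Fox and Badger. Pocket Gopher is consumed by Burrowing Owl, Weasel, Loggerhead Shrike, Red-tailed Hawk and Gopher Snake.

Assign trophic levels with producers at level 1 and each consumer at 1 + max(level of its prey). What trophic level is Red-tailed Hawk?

Trophic level 4

Wild Oat is a producer → level 1.
Vole eats Wild Oat → level 2.
Gopher Snake eats Vole (level 2); other prey at levels: Pocket Gopher 2 → level 3.
Red-tailed Hawk eats Gopher Snake (level 3); other prey at levels: Vole 2, Pocket Gopher 2, Weasel 3 → level 4.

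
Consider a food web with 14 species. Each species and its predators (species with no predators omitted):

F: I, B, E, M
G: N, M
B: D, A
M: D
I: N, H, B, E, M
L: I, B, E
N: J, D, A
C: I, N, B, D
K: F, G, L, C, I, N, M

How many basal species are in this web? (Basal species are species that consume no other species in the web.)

1

Basal species (no prey listed): K.
Count: 1.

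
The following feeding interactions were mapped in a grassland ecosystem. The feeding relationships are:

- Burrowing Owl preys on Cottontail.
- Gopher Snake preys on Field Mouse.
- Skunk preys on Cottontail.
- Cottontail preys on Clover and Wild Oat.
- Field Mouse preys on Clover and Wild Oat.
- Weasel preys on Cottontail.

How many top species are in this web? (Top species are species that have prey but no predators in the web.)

Top species (has prey, but nothing eats it): Skunk, Burrowing Owl, Gopher Snake, Weasel.
Count: 4.

4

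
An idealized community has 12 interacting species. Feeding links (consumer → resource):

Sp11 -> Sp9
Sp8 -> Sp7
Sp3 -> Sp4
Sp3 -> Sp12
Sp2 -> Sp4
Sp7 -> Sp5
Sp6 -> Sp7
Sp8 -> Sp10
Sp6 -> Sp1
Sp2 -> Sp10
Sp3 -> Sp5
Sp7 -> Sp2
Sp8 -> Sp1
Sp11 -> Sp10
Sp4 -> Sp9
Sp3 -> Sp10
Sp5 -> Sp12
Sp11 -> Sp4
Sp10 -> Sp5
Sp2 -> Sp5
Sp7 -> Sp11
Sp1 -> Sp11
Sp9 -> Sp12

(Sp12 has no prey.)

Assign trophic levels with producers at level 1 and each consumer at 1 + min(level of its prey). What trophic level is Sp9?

Trophic level 2

Sp12 is a producer → level 1.
Sp9 eats Sp12 → level 2.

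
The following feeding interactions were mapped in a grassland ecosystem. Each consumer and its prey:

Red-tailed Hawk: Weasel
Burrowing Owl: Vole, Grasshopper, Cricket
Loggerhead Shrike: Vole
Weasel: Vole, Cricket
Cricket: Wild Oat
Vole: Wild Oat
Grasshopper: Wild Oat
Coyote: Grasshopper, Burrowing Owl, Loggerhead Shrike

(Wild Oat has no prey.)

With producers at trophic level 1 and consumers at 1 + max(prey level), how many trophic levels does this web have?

Producers (level 1): Wild Oat.
Wild Oat → Vole → Weasel → Red-tailed Hawk gives Red-tailed Hawk level 4.
No species has a prey at level 4, so no species reaches level 5.

4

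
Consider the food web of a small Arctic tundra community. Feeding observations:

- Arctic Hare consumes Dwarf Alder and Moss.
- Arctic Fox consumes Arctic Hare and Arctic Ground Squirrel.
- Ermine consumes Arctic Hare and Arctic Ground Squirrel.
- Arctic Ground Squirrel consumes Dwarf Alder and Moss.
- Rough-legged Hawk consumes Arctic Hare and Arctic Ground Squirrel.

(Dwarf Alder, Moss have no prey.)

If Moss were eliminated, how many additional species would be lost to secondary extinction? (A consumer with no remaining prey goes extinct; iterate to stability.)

0

Remove Moss.
Every predator of it retains at least one other prey: Arctic Hare still has Dwarf Alder; Arctic Ground Squirrel still has Dwarf Alder.
No consumer loses all prey, so no secondary extinctions occur.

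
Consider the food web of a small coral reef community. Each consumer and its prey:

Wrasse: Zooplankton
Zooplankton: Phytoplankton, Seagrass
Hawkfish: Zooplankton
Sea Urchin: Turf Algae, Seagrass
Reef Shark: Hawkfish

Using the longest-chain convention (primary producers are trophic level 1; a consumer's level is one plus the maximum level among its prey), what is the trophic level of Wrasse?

Phytoplankton is a producer → level 1.
Zooplankton eats Phytoplankton (level 1); other prey at levels: Seagrass 1 → level 2.
Wrasse eats Zooplankton → level 3.

Trophic level 3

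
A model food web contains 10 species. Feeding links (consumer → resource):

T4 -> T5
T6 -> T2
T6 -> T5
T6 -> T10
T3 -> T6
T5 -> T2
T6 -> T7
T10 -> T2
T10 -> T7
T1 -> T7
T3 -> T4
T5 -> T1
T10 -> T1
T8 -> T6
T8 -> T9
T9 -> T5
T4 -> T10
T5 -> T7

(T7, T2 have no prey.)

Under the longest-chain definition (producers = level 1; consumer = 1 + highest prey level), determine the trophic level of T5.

T7 is a producer → level 1.
T1 eats T7 → level 2.
T5 eats T1 (level 2); other prey at levels: T7 1, T2 1 → level 3.

Trophic level 3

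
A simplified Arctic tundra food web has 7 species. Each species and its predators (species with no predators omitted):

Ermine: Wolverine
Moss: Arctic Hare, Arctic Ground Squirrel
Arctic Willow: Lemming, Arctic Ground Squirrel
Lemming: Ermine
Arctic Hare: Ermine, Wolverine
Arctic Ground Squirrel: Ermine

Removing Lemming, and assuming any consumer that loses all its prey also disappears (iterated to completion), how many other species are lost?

0

Remove Lemming.
Every predator of it retains at least one other prey: Ermine still has Arctic Hare, Arctic Ground Squirrel.
No consumer loses all prey, so no secondary extinctions occur.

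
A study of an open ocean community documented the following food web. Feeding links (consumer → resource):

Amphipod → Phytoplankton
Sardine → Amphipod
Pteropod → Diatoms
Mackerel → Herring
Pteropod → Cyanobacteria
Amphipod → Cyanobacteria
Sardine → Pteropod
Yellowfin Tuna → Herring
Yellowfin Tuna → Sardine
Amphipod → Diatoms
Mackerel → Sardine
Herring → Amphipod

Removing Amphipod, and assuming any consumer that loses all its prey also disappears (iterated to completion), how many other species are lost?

Remove Amphipod.
Round 1: Herring (all prey gone) → extinct.
No further losses. Total secondary extinctions: 1.

1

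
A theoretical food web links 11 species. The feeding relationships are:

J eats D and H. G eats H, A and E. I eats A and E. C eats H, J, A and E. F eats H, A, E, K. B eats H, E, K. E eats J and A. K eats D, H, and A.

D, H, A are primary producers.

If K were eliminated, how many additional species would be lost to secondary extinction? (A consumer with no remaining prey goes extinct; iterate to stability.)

Remove K.
Every predator of it retains at least one other prey: F still has H, A, E; B still has H, E.
No consumer loses all prey, so no secondary extinctions occur.

0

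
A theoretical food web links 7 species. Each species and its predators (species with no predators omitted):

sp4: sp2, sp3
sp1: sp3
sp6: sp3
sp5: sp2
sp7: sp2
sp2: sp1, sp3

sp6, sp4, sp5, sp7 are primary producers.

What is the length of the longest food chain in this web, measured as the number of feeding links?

One longest chain: sp4 → sp2 → sp1 → sp3.
It has 4 species and 3 links.

3 links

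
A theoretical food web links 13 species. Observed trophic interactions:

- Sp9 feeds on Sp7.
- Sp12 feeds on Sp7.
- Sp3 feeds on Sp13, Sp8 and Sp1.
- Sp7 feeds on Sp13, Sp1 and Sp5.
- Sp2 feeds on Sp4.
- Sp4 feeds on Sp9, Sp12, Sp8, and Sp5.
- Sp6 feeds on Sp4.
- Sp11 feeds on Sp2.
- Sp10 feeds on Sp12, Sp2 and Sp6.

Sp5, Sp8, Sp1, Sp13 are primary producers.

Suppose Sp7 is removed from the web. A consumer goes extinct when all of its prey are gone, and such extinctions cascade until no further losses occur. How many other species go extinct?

2

Remove Sp7.
Round 1: Sp12 (all prey gone), Sp9 (all prey gone) → extinct.
No further losses. Total secondary extinctions: 2.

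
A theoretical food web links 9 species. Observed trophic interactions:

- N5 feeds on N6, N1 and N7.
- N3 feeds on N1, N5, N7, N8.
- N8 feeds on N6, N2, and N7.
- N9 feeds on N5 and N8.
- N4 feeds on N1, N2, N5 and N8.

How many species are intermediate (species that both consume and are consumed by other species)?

Intermediate species (has both prey and predators): N5, N8.
Count: 2.

2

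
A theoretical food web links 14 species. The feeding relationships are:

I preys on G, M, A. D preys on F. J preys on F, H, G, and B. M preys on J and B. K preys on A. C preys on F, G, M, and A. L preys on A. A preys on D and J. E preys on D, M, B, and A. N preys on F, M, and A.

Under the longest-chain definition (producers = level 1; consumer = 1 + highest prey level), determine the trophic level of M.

G is a producer → level 1.
J eats G (level 1); other prey at levels: B 1, H 1, F 1 → level 2.
M eats J (level 2); other prey at levels: B 1 → level 3.

Trophic level 3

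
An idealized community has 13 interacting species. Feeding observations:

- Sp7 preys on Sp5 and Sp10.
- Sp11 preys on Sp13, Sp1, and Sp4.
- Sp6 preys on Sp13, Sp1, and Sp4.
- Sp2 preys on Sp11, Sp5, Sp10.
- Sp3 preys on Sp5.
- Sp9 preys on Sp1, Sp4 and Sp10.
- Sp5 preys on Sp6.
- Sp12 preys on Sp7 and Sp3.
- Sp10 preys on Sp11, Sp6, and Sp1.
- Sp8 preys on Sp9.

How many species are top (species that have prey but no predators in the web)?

3

Top species (has prey, but nothing eats it): Sp2, Sp8, Sp12.
Count: 3.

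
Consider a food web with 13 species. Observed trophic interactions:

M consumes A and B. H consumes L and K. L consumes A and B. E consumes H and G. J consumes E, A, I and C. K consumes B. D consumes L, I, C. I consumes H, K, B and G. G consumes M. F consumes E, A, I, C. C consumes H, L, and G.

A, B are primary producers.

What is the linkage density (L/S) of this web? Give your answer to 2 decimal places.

L/S = 2.15

There are L = 28 links among S = 13 species.
L/S = 28/13 = 2.1538 ≈ 2.15.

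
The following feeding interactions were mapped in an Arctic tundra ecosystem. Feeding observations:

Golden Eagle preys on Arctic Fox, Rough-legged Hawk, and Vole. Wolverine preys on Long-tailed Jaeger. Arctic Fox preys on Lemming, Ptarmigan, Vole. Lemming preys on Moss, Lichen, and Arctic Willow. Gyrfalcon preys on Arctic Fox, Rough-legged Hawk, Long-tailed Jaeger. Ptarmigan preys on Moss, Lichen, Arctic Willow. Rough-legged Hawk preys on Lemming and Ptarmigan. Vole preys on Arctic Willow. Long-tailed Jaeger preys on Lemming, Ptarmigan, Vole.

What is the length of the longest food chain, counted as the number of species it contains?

One longest chain: Arctic Willow → Ptarmigan → Arctic Fox → Golden Eagle.
It has 4 species and 3 links.

4 species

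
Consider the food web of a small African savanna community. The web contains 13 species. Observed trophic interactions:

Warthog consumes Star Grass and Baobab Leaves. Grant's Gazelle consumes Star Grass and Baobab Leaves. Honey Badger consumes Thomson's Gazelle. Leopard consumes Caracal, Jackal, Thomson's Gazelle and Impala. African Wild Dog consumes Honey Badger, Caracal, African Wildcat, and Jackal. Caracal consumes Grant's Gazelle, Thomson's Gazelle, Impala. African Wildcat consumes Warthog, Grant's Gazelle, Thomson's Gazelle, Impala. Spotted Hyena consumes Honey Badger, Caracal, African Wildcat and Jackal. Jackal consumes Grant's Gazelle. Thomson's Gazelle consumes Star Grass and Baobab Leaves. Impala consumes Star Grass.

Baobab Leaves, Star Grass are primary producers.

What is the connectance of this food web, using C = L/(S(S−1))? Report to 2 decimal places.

The web has S = 13 species and L = 28 feeding links.
C = L / (S(S−1)) = 28 / 156 = 0.1795 ≈ 0.18.

C = 0.18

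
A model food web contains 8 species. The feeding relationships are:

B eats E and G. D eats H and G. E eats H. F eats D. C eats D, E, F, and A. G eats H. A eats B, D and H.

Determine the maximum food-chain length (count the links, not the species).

One longest chain: H → G → D → A → C.
It has 5 species and 4 links.

4 links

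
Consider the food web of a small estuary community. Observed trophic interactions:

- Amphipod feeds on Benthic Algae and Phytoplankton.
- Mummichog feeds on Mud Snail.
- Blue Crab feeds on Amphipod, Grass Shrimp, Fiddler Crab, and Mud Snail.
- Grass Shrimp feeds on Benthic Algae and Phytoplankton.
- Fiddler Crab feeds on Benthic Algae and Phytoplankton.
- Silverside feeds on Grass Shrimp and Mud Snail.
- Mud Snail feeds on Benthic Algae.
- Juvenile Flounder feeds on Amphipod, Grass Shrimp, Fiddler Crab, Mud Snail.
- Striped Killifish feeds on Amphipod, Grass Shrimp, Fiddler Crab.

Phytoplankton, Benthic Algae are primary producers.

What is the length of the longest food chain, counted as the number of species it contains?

3 species

One longest chain: Benthic Algae → Mud Snail → Mummichog.
It has 3 species and 2 links.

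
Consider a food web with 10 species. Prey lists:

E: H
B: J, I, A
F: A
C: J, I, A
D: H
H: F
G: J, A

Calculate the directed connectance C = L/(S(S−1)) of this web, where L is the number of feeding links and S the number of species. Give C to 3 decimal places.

The web has S = 10 species and L = 12 feeding links.
C = L / (S(S−1)) = 12 / 90 = 0.1333 ≈ 0.133.

C = 0.133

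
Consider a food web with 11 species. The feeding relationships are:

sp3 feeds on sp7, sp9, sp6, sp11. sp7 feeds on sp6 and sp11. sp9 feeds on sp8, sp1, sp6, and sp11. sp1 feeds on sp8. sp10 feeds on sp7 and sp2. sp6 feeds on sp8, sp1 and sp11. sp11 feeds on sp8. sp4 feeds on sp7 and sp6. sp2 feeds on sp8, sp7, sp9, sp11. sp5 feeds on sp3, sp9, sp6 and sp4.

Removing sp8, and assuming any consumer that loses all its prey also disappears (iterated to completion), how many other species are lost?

Remove sp8.
Round 1: sp1 (all prey gone), sp11 (all prey gone) → extinct.
Round 2: sp6 (all prey gone) → extinct.
Round 3: sp9 (all prey gone), sp7 (all prey gone) → extinct.
Round 4: sp4 (all prey gone), sp2 (all prey gone), sp3 (all prey gone) → extinct.
Round 5: sp10 (all prey gone), sp5 (all prey gone) → extinct.
No further losses. Total secondary extinctions: 10.

10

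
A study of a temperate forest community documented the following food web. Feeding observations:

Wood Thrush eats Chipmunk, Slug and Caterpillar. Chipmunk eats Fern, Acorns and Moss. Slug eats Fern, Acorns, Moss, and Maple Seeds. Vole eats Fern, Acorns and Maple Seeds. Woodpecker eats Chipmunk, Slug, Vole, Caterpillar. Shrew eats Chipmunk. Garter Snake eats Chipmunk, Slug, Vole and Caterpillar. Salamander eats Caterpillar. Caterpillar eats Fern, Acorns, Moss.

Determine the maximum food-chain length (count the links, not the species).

2 links

One longest chain: Moss → Caterpillar → Salamander.
It has 3 species and 2 links.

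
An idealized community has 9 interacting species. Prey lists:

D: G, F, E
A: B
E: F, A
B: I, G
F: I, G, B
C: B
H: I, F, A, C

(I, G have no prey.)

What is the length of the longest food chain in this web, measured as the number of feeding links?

4 links

One longest chain: I → B → F → E → D.
It has 5 species and 4 links.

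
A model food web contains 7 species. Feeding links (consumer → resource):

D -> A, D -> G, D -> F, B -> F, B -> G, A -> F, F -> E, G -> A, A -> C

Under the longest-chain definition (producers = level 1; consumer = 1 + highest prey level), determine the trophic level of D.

E is a producer → level 1.
F eats E → level 2.
A eats F (level 2); other prey at levels: C 1 → level 3.
G eats A → level 4.
D eats G (level 4); other prey at levels: F 2, A 3 → level 5.

Trophic level 5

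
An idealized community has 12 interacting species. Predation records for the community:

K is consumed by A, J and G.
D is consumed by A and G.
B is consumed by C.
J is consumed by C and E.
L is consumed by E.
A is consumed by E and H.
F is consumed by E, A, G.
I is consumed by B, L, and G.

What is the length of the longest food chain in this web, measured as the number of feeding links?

One longest chain: F → A → H.
It has 3 species and 2 links.

2 links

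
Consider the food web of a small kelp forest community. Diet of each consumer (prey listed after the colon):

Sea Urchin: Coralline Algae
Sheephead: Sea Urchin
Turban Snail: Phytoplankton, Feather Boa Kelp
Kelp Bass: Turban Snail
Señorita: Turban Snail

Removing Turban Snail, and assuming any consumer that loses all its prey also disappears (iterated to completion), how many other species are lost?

Remove Turban Snail.
Round 1: Kelp Bass (all prey gone), Señorita (all prey gone) → extinct.
No further losses. Total secondary extinctions: 2.

2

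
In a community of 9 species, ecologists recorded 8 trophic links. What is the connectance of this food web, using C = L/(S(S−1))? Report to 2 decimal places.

C = 0.11

The web has S = 9 species and L = 8 feeding links.
C = L / (S(S−1)) = 8 / 72 = 0.1111 ≈ 0.11.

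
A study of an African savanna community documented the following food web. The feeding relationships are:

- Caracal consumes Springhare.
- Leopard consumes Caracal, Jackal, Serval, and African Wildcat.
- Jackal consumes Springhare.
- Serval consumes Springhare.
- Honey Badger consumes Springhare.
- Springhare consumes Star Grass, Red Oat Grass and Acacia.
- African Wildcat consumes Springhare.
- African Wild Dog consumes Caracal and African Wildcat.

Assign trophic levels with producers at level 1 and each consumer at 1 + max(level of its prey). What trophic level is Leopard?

Star Grass is a producer → level 1.
Springhare eats Star Grass (level 1); other prey at levels: Red Oat Grass 1, Acacia 1 → level 2.
Caracal eats Springhare → level 3.
Leopard eats Caracal (level 3); other prey at levels: African Wildcat 3, Serval 3, Jackal 3 → level 4.

Trophic level 4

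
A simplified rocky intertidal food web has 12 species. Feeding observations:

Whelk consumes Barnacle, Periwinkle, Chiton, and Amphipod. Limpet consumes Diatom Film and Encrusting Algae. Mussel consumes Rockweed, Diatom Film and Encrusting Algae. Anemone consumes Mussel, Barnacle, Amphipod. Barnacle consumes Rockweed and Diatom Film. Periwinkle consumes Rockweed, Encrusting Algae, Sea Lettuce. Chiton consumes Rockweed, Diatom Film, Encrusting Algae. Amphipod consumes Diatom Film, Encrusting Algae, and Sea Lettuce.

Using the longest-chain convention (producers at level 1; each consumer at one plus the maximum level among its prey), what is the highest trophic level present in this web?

3

Producers (level 1): Sea Lettuce, Diatom Film, Rockweed, Encrusting Algae.
Sea Lettuce → Amphipod → Anemone gives Anemone level 3.
No species has a prey at level 3, so no species reaches level 4.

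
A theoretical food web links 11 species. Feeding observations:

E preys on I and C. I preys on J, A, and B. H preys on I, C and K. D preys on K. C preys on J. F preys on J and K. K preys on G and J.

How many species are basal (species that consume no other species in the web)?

4

Basal species (no prey listed): A, B, J, G.
Count: 4.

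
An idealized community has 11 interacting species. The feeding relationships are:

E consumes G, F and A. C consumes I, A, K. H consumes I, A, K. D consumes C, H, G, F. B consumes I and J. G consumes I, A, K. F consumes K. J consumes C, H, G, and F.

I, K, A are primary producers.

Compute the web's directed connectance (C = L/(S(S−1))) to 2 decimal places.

The web has S = 11 species and L = 23 feeding links.
C = L / (S(S−1)) = 23 / 110 = 0.2091 ≈ 0.21.

C = 0.21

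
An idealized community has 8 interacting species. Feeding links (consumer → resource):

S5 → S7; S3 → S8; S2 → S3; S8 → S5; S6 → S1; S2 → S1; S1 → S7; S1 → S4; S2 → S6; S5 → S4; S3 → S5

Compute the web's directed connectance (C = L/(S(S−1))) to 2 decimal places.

C = 0.20

The web has S = 8 species and L = 11 feeding links.
C = L / (S(S−1)) = 11 / 56 = 0.1964 ≈ 0.20.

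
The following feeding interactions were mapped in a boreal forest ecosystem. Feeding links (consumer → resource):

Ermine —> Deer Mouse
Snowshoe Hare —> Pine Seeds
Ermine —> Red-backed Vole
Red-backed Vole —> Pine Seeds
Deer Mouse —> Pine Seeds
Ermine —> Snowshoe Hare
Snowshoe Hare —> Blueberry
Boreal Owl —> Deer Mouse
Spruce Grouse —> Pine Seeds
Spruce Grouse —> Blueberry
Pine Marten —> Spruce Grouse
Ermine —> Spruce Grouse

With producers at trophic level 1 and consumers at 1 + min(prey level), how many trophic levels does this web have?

Producers (level 1): Blueberry, Pine Seeds.
Following each consumer down to its lowest-level prey: Pine Seeds → Deer Mouse → Boreal Owl (levels 1 through 3).
All prey of Boreal Owl (Deer Mouse 2) are at level 2 or above, so Boreal Owl is at level 1 + 2 = 3.
Every consumer has at least one prey at level 2 or below, so none exceeds level 3.

3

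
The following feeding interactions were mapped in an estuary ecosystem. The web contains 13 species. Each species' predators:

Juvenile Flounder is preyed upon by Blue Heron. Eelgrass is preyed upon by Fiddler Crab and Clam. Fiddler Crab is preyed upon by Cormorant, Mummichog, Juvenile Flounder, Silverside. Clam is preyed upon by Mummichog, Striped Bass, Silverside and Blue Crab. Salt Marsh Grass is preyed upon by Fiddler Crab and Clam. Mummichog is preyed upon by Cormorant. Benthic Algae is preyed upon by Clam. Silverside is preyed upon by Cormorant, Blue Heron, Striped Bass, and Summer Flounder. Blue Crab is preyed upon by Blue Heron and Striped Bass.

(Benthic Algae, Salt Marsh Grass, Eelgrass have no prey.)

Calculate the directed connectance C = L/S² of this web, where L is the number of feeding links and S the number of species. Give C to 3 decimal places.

The web has S = 13 species and L = 21 feeding links.
C = L / S² = 21 / 169 = 0.1243 ≈ 0.124.

C = 0.124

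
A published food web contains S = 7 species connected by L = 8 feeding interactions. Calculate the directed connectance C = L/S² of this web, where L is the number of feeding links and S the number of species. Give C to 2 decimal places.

The web has S = 7 species and L = 8 feeding links.
C = L / S² = 8 / 49 = 0.1633 ≈ 0.16.

C = 0.16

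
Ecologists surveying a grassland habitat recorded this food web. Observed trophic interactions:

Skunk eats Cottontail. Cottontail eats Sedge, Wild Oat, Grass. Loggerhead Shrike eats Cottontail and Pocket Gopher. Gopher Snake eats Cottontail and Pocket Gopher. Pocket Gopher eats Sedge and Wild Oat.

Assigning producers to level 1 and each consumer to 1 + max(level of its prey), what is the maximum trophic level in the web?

Producers (level 1): Wild Oat, Sedge, Grass.
Wild Oat → Cottontail → Skunk gives Skunk level 3.
No species has a prey at level 3, so no species reaches level 4.

3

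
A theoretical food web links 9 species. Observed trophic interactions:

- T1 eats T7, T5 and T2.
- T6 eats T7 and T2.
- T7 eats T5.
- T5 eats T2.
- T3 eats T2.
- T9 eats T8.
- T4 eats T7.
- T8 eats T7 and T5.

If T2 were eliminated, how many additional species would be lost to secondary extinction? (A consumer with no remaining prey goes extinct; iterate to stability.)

8

Remove T2.
Round 1: T3 (all prey gone), T5 (all prey gone) → extinct.
Round 2: T7 (all prey gone) → extinct.
Round 3: T4 (all prey gone), T8 (all prey gone), T6 (all prey gone), T1 (all prey gone) → extinct.
Round 4: T9 (all prey gone) → extinct.
No further losses. Total secondary extinctions: 8.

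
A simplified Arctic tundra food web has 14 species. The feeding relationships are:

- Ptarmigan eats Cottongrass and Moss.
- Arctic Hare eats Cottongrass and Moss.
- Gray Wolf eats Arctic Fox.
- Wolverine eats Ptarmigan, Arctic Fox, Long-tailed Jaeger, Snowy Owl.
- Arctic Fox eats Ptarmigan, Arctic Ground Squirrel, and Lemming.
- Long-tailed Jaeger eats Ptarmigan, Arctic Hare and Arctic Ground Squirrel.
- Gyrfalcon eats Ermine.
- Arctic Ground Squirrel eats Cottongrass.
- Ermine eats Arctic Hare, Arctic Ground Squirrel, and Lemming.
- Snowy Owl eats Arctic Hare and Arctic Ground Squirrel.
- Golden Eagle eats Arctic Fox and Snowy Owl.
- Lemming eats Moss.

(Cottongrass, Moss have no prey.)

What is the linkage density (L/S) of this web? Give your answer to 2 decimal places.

There are L = 25 links among S = 14 species.
L/S = 25/14 = 1.7857 ≈ 1.79.

L/S = 1.79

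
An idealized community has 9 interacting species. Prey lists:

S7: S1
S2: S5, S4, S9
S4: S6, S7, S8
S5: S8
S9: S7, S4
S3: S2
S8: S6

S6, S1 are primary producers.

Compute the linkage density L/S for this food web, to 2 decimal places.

L/S = 1.33

There are L = 12 links among S = 9 species.
L/S = 12/9 = 1.3333 ≈ 1.33.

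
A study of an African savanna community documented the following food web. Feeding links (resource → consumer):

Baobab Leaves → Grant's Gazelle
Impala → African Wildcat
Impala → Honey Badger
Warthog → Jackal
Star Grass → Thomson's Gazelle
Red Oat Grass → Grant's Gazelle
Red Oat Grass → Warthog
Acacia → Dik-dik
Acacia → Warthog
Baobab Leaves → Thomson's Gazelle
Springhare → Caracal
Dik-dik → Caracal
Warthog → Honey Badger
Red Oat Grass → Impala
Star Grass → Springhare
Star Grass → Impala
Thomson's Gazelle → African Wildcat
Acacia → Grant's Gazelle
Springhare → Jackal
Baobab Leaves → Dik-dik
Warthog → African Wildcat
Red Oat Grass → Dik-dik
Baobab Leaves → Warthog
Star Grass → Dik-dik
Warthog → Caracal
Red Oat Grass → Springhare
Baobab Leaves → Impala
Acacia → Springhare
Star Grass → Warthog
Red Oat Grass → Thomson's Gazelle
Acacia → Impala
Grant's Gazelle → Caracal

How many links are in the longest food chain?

One longest chain: Red Oat Grass → Warthog → Jackal.
It has 3 species and 2 links.

2 links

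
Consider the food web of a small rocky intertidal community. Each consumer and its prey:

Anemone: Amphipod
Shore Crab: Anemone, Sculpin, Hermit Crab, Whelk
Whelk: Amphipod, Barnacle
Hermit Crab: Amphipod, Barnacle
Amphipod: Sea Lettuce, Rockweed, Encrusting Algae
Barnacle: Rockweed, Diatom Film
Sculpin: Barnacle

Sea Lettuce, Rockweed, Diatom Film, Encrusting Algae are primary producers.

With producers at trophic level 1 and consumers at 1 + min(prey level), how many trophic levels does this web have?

Producers (level 1): Sea Lettuce, Rockweed, Diatom Film, Encrusting Algae.
Following each consumer down to its lowest-level prey: Sea Lettuce → Amphipod → Hermit Crab → Shore Crab (levels 1 through 4).
All prey of Shore Crab (Hermit Crab 3, Whelk 3, Anemone 3, Sculpin 3) are at level 3 or above, so Shore Crab is at level 1 + 3 = 4.
Every consumer has at least one prey at level 3 or below, so none exceeds level 4.

4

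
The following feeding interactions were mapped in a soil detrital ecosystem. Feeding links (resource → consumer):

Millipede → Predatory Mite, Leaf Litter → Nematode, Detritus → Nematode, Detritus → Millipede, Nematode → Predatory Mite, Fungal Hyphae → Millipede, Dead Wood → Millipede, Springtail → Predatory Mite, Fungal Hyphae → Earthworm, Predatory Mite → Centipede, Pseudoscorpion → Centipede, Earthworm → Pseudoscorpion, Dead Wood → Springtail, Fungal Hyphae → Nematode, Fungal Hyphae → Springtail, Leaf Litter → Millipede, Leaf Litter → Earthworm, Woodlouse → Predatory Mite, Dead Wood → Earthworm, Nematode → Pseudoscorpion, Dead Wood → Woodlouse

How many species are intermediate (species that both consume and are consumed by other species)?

7

Intermediate species (has both prey and predators): Nematode, Woodlouse, Earthworm, Springtail, Millipede, Pseudoscorpion, Predatory Mite.
Count: 7.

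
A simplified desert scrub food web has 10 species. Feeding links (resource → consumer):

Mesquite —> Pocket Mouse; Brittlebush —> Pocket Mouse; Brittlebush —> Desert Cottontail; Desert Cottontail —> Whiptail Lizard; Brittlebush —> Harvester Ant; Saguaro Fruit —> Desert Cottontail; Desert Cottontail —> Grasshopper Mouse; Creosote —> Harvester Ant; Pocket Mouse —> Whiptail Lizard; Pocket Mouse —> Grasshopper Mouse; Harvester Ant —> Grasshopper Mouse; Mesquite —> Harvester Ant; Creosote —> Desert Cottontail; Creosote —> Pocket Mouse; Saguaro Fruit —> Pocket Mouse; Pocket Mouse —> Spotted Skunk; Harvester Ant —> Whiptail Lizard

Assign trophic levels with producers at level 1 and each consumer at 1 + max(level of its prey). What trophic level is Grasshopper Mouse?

Brittlebush is a producer → level 1.
Desert Cottontail eats Brittlebush (level 1); other prey at levels: Creosote 1, Saguaro Fruit 1 → level 2.
Grasshopper Mouse eats Desert Cottontail (level 2); other prey at levels: Pocket Mouse 2, Harvester Ant 2 → level 3.

Trophic level 3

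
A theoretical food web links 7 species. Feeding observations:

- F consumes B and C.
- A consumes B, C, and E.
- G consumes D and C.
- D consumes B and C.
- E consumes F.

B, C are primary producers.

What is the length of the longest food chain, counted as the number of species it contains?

4 species

One longest chain: B → F → E → A.
It has 4 species and 3 links.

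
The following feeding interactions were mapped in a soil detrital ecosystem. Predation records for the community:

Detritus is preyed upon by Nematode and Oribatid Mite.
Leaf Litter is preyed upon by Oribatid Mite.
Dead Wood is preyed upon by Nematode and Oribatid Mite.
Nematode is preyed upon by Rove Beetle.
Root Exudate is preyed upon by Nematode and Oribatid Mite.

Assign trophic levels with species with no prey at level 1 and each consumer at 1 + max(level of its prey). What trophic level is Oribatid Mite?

Trophic level 2

Detritus has no prey (basal) → level 1.
Oribatid Mite eats Detritus (level 1); other prey at levels: Root Exudate 1, Dead Wood 1, Leaf Litter 1 → level 2.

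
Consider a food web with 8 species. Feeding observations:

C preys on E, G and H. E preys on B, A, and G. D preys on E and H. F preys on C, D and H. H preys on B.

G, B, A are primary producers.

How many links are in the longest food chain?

3 links

One longest chain: B → H → C → F.
It has 4 species and 3 links.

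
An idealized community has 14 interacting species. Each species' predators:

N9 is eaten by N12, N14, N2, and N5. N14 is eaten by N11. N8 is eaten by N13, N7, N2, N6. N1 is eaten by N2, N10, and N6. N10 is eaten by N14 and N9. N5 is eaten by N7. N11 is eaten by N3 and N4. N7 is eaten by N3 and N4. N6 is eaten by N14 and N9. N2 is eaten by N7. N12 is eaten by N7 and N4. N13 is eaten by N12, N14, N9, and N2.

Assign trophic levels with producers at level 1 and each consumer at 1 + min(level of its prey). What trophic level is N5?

N1 is a producer → level 1.
N10 eats N1 → level 2.
N9 eats N10 → level 3.
N5 eats N9 → level 4.
No prey of N5 is below level 3, so 4 is the minimum.

Trophic level 4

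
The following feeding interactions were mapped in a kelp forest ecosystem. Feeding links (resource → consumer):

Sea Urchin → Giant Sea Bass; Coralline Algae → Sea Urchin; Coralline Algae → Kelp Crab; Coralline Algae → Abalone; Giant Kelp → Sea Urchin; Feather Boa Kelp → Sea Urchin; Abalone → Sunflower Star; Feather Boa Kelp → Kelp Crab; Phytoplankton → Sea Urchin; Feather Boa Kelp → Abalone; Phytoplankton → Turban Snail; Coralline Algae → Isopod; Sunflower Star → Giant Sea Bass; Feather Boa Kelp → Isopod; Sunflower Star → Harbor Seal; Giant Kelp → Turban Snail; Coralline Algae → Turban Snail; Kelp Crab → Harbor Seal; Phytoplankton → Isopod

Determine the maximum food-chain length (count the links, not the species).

One longest chain: Feather Boa Kelp → Abalone → Sunflower Star → Harbor Seal.
It has 4 species and 3 links.

3 links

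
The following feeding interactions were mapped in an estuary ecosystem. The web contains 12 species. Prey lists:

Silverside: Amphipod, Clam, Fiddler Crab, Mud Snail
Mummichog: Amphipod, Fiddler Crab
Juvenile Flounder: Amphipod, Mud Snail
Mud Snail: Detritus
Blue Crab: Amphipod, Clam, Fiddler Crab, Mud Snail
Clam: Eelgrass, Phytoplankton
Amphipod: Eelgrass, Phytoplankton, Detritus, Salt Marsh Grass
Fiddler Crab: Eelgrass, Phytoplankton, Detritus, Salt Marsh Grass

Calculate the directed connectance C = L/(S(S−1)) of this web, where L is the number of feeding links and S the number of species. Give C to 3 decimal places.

The web has S = 12 species and L = 23 feeding links.
C = L / (S(S−1)) = 23 / 132 = 0.1742 ≈ 0.174.

C = 0.174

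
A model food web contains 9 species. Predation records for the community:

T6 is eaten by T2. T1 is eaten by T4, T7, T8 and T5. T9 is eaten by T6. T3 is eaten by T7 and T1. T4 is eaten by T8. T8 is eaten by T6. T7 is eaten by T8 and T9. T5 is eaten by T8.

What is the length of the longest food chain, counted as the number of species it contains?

One longest chain: T3 → T1 → T7 → T8 → T6 → T2.
It has 6 species and 5 links.

6 species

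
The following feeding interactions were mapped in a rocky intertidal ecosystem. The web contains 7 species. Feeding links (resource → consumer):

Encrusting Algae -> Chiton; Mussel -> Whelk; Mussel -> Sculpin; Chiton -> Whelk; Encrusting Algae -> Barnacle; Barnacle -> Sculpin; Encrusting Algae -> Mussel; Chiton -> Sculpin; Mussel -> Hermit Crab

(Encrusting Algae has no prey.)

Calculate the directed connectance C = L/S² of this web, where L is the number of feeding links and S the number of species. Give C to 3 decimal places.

The web has S = 7 species and L = 9 feeding links.
C = L / S² = 9 / 49 = 0.1837 ≈ 0.184.

C = 0.184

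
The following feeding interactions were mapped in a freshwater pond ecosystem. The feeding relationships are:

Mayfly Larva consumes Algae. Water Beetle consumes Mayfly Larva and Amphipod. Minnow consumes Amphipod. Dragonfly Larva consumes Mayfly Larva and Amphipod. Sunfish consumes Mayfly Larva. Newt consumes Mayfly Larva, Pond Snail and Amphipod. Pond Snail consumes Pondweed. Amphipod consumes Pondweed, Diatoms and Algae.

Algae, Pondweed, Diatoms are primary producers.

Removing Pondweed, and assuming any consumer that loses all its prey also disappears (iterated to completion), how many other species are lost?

Remove Pondweed.
Round 1: Pond Snail (all prey gone) → extinct.
No further losses. Total secondary extinctions: 1.

1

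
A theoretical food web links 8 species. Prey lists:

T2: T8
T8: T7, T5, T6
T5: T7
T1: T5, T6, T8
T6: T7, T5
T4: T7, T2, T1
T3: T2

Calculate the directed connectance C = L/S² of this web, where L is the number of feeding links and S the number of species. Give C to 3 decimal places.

The web has S = 8 species and L = 14 feeding links.
C = L / S² = 14 / 64 = 0.2188 ≈ 0.219.

C = 0.219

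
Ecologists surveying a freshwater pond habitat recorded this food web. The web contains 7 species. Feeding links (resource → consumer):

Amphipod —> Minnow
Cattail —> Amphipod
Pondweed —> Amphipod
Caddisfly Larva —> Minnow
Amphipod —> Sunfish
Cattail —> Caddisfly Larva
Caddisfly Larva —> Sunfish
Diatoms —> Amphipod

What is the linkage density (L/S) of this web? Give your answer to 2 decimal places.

L/S = 1.14

There are L = 8 links among S = 7 species.
L/S = 8/7 = 1.1429 ≈ 1.14.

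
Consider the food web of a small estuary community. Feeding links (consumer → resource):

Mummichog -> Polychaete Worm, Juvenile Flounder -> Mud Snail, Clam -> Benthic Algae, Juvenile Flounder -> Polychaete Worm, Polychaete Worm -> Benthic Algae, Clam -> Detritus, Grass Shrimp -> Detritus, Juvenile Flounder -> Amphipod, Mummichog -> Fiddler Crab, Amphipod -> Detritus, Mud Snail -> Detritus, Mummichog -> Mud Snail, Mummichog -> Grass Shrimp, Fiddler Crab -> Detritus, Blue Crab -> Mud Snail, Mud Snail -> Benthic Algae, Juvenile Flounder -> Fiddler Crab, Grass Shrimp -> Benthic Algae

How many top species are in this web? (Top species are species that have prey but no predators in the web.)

Top species (has prey, but nothing eats it): Clam, Juvenile Flounder, Mummichog, Blue Crab.
Count: 4.

4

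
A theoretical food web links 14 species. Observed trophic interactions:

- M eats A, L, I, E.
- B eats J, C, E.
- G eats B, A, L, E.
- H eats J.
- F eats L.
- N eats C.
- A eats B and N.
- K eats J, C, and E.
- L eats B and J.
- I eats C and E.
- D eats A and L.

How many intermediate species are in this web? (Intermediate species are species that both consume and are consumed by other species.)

5

Intermediate species (has both prey and predators): B, N, I, A, L.
Count: 5.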